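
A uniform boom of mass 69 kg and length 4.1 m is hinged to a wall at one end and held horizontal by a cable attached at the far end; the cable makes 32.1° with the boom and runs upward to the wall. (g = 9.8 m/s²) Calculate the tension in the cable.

T ≈ 636 N

Take torques about the hinge: T sin 32.1° · 4.1 = 69×9.8×2.05 = 1386.2 N·m.
So T = 1386.2 / (0.5314 × 4.1) = 636.25 N.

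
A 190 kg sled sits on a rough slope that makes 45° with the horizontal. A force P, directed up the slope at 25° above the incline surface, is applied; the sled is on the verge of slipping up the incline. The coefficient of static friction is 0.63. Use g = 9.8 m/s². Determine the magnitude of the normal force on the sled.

On the verge of sliding up the incline, friction equals μN and acts down the slope.
Perpendicular: N + P sin 25° = W cos 45° = 1317 N.
Along incline: P cos 25° = W sin 45° + μN  with W sin 45° = 1317 N.
Solving the pair for P and N: P = 1830 N, N = 543.1 N (and f = μN = 342.2 N).

N ≈ 543 N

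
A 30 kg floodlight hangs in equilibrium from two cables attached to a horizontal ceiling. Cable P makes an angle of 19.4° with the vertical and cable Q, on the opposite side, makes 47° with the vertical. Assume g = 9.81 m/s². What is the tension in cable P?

T_P ≈ 235 N

Angles from the horizontal: cable P is 90° − 19.4° = 70.6°, cable Q is 90° − 47° = 43°.
Weight W = 30 × 9.81 = 294.3 N acts straight down.
Horizontal: T_P cos 70.6° = T_Q cos 43°  →  T_Q = 0.4542 T_P.
Vertical: T_P sin 70.6° + T_Q sin 43° = 294.3.
Substituting the horizontal relation into the vertical equation gives 1.253 T_P = 294.3, so T_P = 234.9 N.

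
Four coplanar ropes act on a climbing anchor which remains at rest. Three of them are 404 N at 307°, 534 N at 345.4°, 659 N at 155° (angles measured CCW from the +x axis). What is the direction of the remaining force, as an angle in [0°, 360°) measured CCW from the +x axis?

Sum the known components: ΣF_x = 162.6 N, ΣF_y = -178.7 N.
For equilibrium the remaining force must supply (−ΣF_x, −ΣF_y) = (-162.6, 178.7) N.
Magnitude = √((-162.6)² + (178.7)²) = 241.7 N; direction = atan2(178.7, -162.6) = 132.3°.

θ ≈ 132°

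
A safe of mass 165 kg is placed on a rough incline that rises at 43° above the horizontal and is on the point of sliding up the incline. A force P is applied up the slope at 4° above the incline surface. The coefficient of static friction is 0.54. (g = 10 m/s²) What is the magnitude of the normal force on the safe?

N ≈ 1090 N

On the verge of sliding up the incline, friction equals μN and acts down the slope.
Perpendicular: N + P sin 4° = W cos 43° = 1207 N.
Along incline: P cos 4° = W sin 43° + μN  with W sin 43° = 1125 N.
Solving the pair for P and N: P = 1716 N, N = 1087 N (and f = μN = 587 N).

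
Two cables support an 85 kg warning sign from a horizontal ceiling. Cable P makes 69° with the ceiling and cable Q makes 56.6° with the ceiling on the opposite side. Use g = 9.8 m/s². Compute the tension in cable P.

T_P ≈ 564 N

Weight W = 85 × 9.8 = 833 N acts straight down.
Horizontal: T_P cos 69° = T_Q cos 56.6°  →  T_Q = 0.651 T_P.
Vertical: T_P sin 69° + T_Q sin 56.6° = 833.
Substituting the horizontal relation into the vertical equation gives 1.477 T_P = 833, so T_P = 564 N.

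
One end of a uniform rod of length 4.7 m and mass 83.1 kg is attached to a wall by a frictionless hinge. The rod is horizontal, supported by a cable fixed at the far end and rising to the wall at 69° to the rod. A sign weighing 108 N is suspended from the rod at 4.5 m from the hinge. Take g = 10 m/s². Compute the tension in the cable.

T ≈ 556 N

Take torques about the hinge: T sin 69° · 4.7 = 83.1×10×2.35 + 108×4.5 = 2438.9 N·m.
So T = 2438.9 / (0.9336 × 4.7) = 555.82 N.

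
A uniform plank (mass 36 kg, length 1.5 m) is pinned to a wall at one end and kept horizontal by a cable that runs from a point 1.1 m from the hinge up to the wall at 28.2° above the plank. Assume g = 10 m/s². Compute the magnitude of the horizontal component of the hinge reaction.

Take torques about the hinge: T sin 28.2° · 1.1 = 36×10×0.75 = 270 N·m.
So T = 270 / (0.4726 × 1.1) = 519.42 N.
ΣF_x = 0: H_x = T cos 28.2° = 457.77 N.

H_x ≈ 458 N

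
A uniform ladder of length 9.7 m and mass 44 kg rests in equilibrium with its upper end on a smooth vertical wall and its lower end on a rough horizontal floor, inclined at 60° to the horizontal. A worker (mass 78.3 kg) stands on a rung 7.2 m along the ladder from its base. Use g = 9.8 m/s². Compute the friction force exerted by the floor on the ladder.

f ≈ 453 N

Torques about the foot: N_wall · 9.7 sin 60° = 44×9.8×4.85 cos 60° + 78.3×9.8×7.2 cos 60° → N_wall = 453.32 N.
ΣF_x = 0: f_floor = N_wall = 453.32 N.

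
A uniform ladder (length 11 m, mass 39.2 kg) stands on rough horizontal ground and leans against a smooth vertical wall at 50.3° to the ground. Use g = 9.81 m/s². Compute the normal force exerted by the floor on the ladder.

ΣF_y = 0: N_floor = 39.2×9.81 = 384.55 N.

N_floor ≈ 385 N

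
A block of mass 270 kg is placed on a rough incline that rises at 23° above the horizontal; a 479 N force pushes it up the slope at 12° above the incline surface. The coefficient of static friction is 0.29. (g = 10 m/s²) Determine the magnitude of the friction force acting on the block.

f ≈ 586 N

Axes along / perpendicular to the incline. W sin 23° = 1055 N down-slope; W cos 23° = 2485 N into the surface.
Perpendicular: N = W cos 23° − P sin 12° = 2485 − 99.59 = 2386 N.
Along incline: P cos 12° + f = W sin 23° (friction acts up-slope) → f = 1055 − 468.5 = 586.4 N.
|f| = 586.4 N ≤ μN = 691.9 N, so the block is indeed static.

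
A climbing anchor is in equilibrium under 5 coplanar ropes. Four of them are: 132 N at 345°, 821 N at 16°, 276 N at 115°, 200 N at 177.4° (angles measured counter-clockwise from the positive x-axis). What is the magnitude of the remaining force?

F ≈ 751 N

Sum the known components: ΣF_x = 600.3 N, ΣF_y = 451.3 N.
For equilibrium the remaining force must supply (−ΣF_x, −ΣF_y) = (-600.3, -451.3) N.
Magnitude = √((-600.3)² + (-451.3)²) = 751 N; direction = atan2(-451.3, -600.3) = 216.9°.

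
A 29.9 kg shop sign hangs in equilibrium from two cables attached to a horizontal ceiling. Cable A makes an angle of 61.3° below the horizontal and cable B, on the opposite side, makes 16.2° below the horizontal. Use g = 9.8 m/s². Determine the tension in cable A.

Weight W = 29.9 × 9.8 = 293 N acts straight down.
Horizontal: T_A cos 61.3° = T_B cos 16.2°  →  T_B = 0.5001 T_A.
Vertical: T_A sin 61.3° + T_B sin 16.2° = 293.
Substituting the horizontal relation into the vertical equation gives 1.017 T_A = 293, so T_A = 288.2 N.

T_A ≈ 288 N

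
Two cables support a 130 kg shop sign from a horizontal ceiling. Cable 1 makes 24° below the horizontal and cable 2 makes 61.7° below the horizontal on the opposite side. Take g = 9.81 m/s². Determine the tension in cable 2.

Weight W = 130 × 9.81 = 1275 N acts straight down.
Horizontal: T_1 cos 24° = T_2 cos 61.7°  →  T_1 = 0.519 T_2.
Vertical: T_1 sin 24° + T_2 sin 61.7° = 1275.
Substituting the horizontal relation into the vertical equation gives 1.092 T_2 = 1275, so T_2 = 1168 N.

T_2 ≈ 1170 N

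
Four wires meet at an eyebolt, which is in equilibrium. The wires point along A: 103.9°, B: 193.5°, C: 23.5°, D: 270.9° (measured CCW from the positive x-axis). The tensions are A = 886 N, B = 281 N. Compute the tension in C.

Resolve: ΣF_x = 886 cos 103.9° + 281 cos 193.5° + T_C cos 23.5° + T_D cos 270.9° = 0.
        ΣF_y = 886 sin 103.9° + 281 sin 193.5° + T_C sin 23.5° + T_D sin 270.9° = 0.
The known terms sum to (-486.1, 794.5) N, so 0.9171 T_C + 0.0157 T_D = 486.1 and 0.3987 T_C − 0.9999 T_D = -794.5.
Solving simultaneously: T_C = 512.9 N, T_D = 999.1 N.

T_C ≈ 513 N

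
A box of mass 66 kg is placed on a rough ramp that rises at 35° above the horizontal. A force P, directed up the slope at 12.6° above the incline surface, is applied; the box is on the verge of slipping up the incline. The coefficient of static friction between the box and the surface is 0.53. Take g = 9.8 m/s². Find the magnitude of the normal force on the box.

N ≈ 400 N

On the verge of sliding up the incline, friction equals μN and acts down the slope.
Perpendicular: N + P sin 12.6° = W cos 35° = 529.8 N.
Along incline: P cos 12.6° = W sin 35° + μN  with W sin 35° = 371 N.
Solving the pair for P and N: P = 597.1 N, N = 399.6 N (and f = μN = 211.8 N).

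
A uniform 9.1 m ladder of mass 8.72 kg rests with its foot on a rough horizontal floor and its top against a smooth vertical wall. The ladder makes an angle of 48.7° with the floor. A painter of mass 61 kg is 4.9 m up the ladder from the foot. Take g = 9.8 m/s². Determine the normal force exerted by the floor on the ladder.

N_floor ≈ 683 N

ΣF_y = 0: N_floor = 8.72×9.8 + 61×9.8 = 683.26 N.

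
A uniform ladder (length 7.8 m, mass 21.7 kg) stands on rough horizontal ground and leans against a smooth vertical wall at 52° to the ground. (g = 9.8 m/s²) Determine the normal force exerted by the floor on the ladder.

ΣF_y = 0: N_floor = 21.7×9.8 = 212.66 N.

N_floor ≈ 213 N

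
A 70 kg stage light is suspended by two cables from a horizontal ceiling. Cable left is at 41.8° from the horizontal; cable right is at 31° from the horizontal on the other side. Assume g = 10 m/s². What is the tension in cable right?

T_right ≈ 546 N

Weight W = 70 × 10 = 700 N acts straight down.
Horizontal: T_left cos 41.8° = T_right cos 31°  →  T_left = 1.15 T_right.
Vertical: T_left sin 41.8° + T_right sin 31° = 700.
Substituting the horizontal relation into the vertical equation gives 1.281 T_right = 700, so T_right = 546.3 N.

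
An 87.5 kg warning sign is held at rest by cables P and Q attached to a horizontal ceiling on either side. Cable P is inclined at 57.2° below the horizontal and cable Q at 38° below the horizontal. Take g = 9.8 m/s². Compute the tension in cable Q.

T_Q ≈ 466 N

Weight W = 87.5 × 9.8 = 857.5 N acts straight down.
Horizontal: T_P cos 57.2° = T_Q cos 38°  →  T_P = 1.455 T_Q.
Vertical: T_P sin 57.2° + T_Q sin 38° = 857.5.
Substituting the horizontal relation into the vertical equation gives 1.838 T_Q = 857.5, so T_Q = 466.4 N.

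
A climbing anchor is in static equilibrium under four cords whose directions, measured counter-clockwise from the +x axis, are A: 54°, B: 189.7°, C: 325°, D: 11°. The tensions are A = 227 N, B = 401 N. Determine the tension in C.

Resolve: ΣF_x = 227 cos 54° + 401 cos 189.7° + T_C cos 325° + T_D cos 11° = 0.
        ΣF_y = 227 sin 54° + 401 sin 189.7° + T_C sin 325° + T_D sin 11° = 0.
The known terms sum to (-261.8, 116.1) N, so 0.8192 T_C + 0.9816 T_D = 261.8 and -0.5736 T_C + 0.1908 T_D = -116.1.
Solving simultaneously: T_C = 227.9 N, T_D = 76.59 N.

T_C ≈ 228 N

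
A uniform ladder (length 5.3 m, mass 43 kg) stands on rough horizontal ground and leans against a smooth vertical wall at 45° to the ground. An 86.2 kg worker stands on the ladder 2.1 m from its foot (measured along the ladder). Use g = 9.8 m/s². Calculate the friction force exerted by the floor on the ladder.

f ≈ 545 N

Torques about the foot: N_wall · 5.3 sin 45° = 43×9.8×2.65 cos 45° + 86.2×9.8×2.1 cos 45° → N_wall = 545.42 N.
ΣF_x = 0: f_floor = N_wall = 545.42 N.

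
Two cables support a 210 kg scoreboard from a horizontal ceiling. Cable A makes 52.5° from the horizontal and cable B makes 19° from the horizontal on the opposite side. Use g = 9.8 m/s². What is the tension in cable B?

Weight W = 210 × 9.8 = 2058 N acts straight down.
Horizontal: T_A cos 52.5° = T_B cos 19°  →  T_A = 1.553 T_B.
Vertical: T_A sin 52.5° + T_B sin 19° = 2058.
Substituting the horizontal relation into the vertical equation gives 1.558 T_B = 2058, so T_B = 1321 N.

T_B ≈ 1320 N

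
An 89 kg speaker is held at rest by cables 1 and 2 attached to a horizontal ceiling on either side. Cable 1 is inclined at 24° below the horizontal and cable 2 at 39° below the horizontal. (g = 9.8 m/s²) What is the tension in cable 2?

T_2 ≈ 894 N

Weight W = 89 × 9.8 = 872.2 N acts straight down.
Horizontal: T_1 cos 24° = T_2 cos 39°  →  T_1 = 0.8507 T_2.
Vertical: T_1 sin 24° + T_2 sin 39° = 872.2.
Substituting the horizontal relation into the vertical equation gives 0.9753 T_2 = 872.2, so T_2 = 894.3 N.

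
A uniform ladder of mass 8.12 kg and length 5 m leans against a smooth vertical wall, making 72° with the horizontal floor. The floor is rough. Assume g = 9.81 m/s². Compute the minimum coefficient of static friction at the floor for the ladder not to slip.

ΣF_y = 0: N_floor = 8.12×9.81 = 79.657 N.
Torques about the foot: N_wall · 5 sin 72° = 8.12×9.81×2.5 cos 72° → N_wall = 12.941 N.
ΣF_x = 0: f_floor = N_wall = 12.941 N.
μ_min = f_floor / N_floor = 12.941 / 79.657 = 0.1625.

μ_min ≈ 0.162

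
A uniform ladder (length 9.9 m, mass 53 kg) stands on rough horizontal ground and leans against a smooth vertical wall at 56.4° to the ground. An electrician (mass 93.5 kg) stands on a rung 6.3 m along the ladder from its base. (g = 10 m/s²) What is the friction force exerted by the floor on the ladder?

f ≈ 571 N

Torques about the foot: N_wall · 9.9 sin 56.4° = 53×10×4.95 cos 56.4° + 93.5×10×6.3 cos 56.4° → N_wall = 571.38 N.
ΣF_x = 0: f_floor = N_wall = 571.38 N.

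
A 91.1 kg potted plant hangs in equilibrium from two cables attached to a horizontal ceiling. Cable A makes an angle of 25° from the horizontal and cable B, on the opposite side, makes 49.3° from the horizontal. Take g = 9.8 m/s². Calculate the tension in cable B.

T_B ≈ 840 N

Weight W = 91.1 × 9.8 = 892.8 N acts straight down.
Horizontal: T_A cos 25° = T_B cos 49.3°  →  T_A = 0.7195 T_B.
Vertical: T_A sin 25° + T_B sin 49.3° = 892.8.
Substituting the horizontal relation into the vertical equation gives 1.062 T_B = 892.8, so T_B = 840.5 N.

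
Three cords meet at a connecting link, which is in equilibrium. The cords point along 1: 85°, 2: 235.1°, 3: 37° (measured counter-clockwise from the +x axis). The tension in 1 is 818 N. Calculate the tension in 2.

T_2 ≈ 1960 N

Resolve: ΣF_x = 818 cos 85° + T_2 cos 235.1° + T_3 cos 37° = 0.
        ΣF_y = 818 sin 85° + T_2 sin 235.1° + T_3 sin 37° = 0.
The known terms sum to (71.29, 814.9) N, so -0.5721 T_2 + 0.7986 T_3 = -71.29 and -0.8202 T_2 + 0.6018 T_3 = -814.9.
Solving simultaneously: T_2 = 1957 N, T_3 = 1313 N.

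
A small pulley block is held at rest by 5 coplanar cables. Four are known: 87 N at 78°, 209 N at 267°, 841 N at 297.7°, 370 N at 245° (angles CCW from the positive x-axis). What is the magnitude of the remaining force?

F ≈ 1230 N

Sum the known components: ΣF_x = 241.7 N, ΣF_y = -1204 N.
For equilibrium the remaining force must supply (−ΣF_x, −ΣF_y) = (-241.7, 1204) N.
Magnitude = √((-241.7)² + (1204)²) = 1228 N; direction = atan2(1204, -241.7) = 101.4°.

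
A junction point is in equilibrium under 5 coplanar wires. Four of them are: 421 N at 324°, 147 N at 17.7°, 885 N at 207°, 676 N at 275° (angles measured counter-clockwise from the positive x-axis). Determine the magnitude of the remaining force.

Sum the known components: ΣF_x = -249 N, ΣF_y = -1278 N.
For equilibrium the remaining force must supply (−ΣF_x, −ΣF_y) = (249, 1278) N.
Magnitude = √((249)² + (1278)²) = 1302 N; direction = atan2(1278, 249) = 79.0°.

F ≈ 1300 N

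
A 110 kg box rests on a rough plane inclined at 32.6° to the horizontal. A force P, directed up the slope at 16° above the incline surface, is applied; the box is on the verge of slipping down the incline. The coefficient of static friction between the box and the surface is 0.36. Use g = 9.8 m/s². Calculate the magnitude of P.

P ≈ 294 N

On the verge of sliding down the incline, friction equals μN and acts up the slope.
Perpendicular: N + P sin 16° = W cos 32.6° = 908.2 N.
Along incline: P cos 16° + μN = W sin 32.6° with W sin 32.6° = 580.8 N.
Solving the pair for P and N: P = 294.5 N, N = 827 N (and f = μN = 297.7 N).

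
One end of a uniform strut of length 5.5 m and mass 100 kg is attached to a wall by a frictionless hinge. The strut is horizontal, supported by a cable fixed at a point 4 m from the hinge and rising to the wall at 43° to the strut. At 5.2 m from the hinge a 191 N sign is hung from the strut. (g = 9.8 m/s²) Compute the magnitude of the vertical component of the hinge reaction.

|H_y| ≈ 249 N

Take torques about the hinge: T sin 43° · 4 = 100×9.8×2.75 + 191×5.2 = 3688.2 N·m.
So T = 3688.2 / (0.6820 × 4) = 1352 N.
ΣF_y = 0: H_y = (100×9.8 + 191) − T sin 43° = 1171 − 922.05 = 248.95 N.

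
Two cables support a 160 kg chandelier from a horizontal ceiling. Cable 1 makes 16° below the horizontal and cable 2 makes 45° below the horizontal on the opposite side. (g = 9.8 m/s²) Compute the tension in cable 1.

T_1 ≈ 1270 N

Weight W = 160 × 9.8 = 1568 N acts straight down.
Horizontal: T_1 cos 16° = T_2 cos 45°  →  T_2 = 1.359 T_1.
Vertical: T_1 sin 16° + T_2 sin 45° = 1568.
Substituting the horizontal relation into the vertical equation gives 1.237 T_1 = 1568, so T_1 = 1268 N.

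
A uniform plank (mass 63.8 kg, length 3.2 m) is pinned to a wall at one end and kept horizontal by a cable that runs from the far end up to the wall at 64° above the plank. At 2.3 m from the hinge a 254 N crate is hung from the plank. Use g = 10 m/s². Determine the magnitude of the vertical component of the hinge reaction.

|H_y| ≈ 390 N

Take torques about the hinge: T sin 64° · 3.2 = 63.8×10×1.6 + 254×2.3 = 1605 N·m.
So T = 1605 / (0.8988 × 3.2) = 558.04 N.
ΣF_y = 0: H_y = (63.8×10 + 254) − T sin 64° = 892 − 501.56 = 390.44 N.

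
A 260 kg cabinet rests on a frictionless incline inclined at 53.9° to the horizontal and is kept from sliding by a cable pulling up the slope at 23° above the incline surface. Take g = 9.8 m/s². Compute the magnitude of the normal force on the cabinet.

N ≈ 627 N

Take axes along and perpendicular to the incline. Weight components: W sin 53.9° = 2059 N down-slope, W cos 53.9° = 1501 N into the surface.
Along incline: T cos 23° = W sin 53.9° → T = 2237 N.
Perpendicular: N = W cos 53.9° − T sin 23° = 627.4 N.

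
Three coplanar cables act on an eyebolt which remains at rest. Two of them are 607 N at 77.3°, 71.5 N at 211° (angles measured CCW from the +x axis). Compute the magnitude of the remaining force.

F ≈ 560 N

Sum the known components: ΣF_x = 72.16 N, ΣF_y = 555.3 N.
For equilibrium the remaining force must supply (−ΣF_x, −ΣF_y) = (-72.16, -555.3) N.
Magnitude = √((-72.16)² + (-555.3)²) = 560 N; direction = atan2(-555.3, -72.16) = 262.6°.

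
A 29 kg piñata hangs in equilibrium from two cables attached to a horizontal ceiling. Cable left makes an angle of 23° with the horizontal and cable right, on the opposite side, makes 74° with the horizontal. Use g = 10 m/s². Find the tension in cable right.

Weight W = 29 × 10 = 290 N acts straight down.
Horizontal: T_left cos 23° = T_right cos 74°  →  T_left = 0.2994 T_right.
Vertical: T_left sin 23° + T_right sin 74° = 290.
Substituting the horizontal relation into the vertical equation gives 1.078 T_right = 290, so T_right = 269 N.

T_right ≈ 269 N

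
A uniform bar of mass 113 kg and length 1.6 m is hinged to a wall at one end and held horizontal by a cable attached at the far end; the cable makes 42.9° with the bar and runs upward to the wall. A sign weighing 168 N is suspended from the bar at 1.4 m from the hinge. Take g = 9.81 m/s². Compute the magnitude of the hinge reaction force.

|H| ≈ 949 N

Take torques about the hinge: T sin 42.9° · 1.6 = 113×9.81×0.8 + 168×1.4 = 1122 N·m.
So T = 1122 / (0.6807 × 1.6) = 1030.2 N.
ΣF_x = 0: H_x = T cos 42.9° = 754.65 N.
ΣF_y = 0: H_y = (113×9.81 + 168) − T sin 42.9° = 1276.5 − 701.27 = 575.26 N.
|H| = √(H_x² + H_y²) = √((754.65)² + (575.26)²) = 948.91 N.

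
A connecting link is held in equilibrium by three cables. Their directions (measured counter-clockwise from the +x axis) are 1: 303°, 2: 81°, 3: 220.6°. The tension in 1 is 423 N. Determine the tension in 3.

T_3 ≈ 437 N

Resolve: ΣF_x = 423 cos 303° + T_2 cos 81° + T_3 cos 220.6° = 0.
        ΣF_y = 423 sin 303° + T_2 sin 81° + T_3 sin 220.6° = 0.
The known terms sum to (230.4, -354.8) N, so 0.1564 T_2 − 0.7593 T_3 = -230.4 and 0.9877 T_2 − 0.6508 T_3 = 354.8.
Solving simultaneously: T_2 = 646.9 N, T_3 = 436.7 N.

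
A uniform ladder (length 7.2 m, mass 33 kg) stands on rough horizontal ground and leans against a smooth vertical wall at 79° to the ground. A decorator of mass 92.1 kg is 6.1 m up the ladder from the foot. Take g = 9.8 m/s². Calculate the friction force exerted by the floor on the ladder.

Torques about the foot: N_wall · 7.2 sin 79° = 33×9.8×3.6 cos 79° + 92.1×9.8×6.1 cos 79° → N_wall = 180.07 N.
ΣF_x = 0: f_floor = N_wall = 180.07 N.

f ≈ 180 N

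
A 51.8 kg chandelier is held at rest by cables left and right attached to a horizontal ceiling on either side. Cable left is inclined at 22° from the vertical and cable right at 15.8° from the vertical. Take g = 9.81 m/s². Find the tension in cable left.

T_left ≈ 226 N

Angles from the horizontal: cable left is 90° − 22° = 68°, cable right is 90° − 15.8° = 74.2°.
Weight W = 51.8 × 9.81 = 508.2 N acts straight down.
Horizontal: T_left cos 68° = T_right cos 74.2°  →  T_right = 1.376 T_left.
Vertical: T_left sin 68° + T_right sin 74.2° = 508.2.
Substituting the horizontal relation into the vertical equation gives 2.251 T_left = 508.2, so T_left = 225.7 N.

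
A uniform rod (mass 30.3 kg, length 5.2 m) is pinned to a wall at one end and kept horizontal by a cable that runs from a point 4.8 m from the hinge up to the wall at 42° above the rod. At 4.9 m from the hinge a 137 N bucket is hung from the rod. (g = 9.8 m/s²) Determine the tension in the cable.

T ≈ 449 N

Take torques about the hinge: T sin 42° · 4.8 = 30.3×9.8×2.6 + 137×4.9 = 1443.3 N·m.
So T = 1443.3 / (0.6691 × 4.8) = 449.38 N.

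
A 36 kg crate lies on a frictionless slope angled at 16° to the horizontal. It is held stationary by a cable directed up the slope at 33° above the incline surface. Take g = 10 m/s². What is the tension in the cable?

Take axes along and perpendicular to the incline. Weight components: W sin 16° = 99.23 N down-slope, W cos 16° = 346.1 N into the surface.
Along incline: T cos 33° = W sin 16° → T = 118.3 N.
Perpendicular: N = W cos 16° − T sin 33° = 281.6 N.

T ≈ 118 N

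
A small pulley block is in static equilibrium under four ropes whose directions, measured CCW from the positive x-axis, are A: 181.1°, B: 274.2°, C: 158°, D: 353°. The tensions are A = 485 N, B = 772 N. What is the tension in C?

T_C ≈ 3190 N

Resolve: ΣF_x = 485 cos 181.1° + 772 cos 274.2° + T_C cos 158° + T_D cos 353° = 0.
        ΣF_y = 485 sin 181.1° + 772 sin 274.2° + T_C sin 158° + T_D sin 353° = 0.
The known terms sum to (-428.4, -779.2) N, so -0.9272 T_C + 0.9925 T_D = 428.4 and 0.3746 T_C − 0.1219 T_D = 779.2.
Solving simultaneously: T_C = 3190 N, T_D = 3412 N.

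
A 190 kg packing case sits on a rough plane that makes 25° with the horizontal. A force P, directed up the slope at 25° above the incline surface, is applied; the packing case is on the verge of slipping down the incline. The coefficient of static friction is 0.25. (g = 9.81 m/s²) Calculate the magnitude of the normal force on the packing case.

On the verge of sliding down the incline, friction equals μN and acts up the slope.
Perpendicular: N + P sin 25° = W cos 25° = 1689 N.
Along incline: P cos 25° + μN = W sin 25° with W sin 25° = 787.7 N.
Solving the pair for P and N: P = 456.4 N, N = 1496 N (and f = μN = 374.1 N).

N ≈ 1500 N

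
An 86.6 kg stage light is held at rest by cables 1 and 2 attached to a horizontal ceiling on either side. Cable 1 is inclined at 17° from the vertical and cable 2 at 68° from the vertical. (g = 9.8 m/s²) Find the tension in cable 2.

T_2 ≈ 249 N

Angles from the horizontal: cable 1 is 90° − 17° = 73°, cable 2 is 90° − 68° = 22°.
Weight W = 86.6 × 9.8 = 848.7 N acts straight down.
Horizontal: T_1 cos 73° = T_2 cos 22°  →  T_1 = 3.171 T_2.
Vertical: T_1 sin 73° + T_2 sin 22° = 848.7.
Substituting the horizontal relation into the vertical equation gives 3.407 T_2 = 848.7, so T_2 = 249.1 N.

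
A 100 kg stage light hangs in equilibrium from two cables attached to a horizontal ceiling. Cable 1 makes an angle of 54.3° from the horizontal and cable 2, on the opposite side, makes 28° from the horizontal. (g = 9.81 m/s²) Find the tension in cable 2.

Weight W = 100 × 9.81 = 981 N acts straight down.
Horizontal: T_1 cos 54.3° = T_2 cos 28°  →  T_1 = 1.513 T_2.
Vertical: T_1 sin 54.3° + T_2 sin 28° = 981.
Substituting the horizontal relation into the vertical equation gives 1.698 T_2 = 981, so T_2 = 577.7 N.

T_2 ≈ 578 N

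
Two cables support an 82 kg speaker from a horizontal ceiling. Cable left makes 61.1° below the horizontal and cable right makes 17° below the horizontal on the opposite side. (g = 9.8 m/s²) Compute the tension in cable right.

T_right ≈ 397 N

Weight W = 82 × 9.8 = 803.6 N acts straight down.
Horizontal: T_left cos 61.1° = T_right cos 17°  →  T_left = 1.979 T_right.
Vertical: T_left sin 61.1° + T_right sin 17° = 803.6.
Substituting the horizontal relation into the vertical equation gives 2.025 T_right = 803.6, so T_right = 396.9 N.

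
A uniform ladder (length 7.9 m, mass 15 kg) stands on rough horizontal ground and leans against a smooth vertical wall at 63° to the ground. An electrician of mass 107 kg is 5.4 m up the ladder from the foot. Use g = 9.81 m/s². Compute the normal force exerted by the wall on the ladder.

Torques about the foot: N_wall · 7.9 sin 63° = 15×9.81×3.95 cos 63° + 107×9.81×5.4 cos 63° → N_wall = 403.07 N.

N_wall ≈ 403 N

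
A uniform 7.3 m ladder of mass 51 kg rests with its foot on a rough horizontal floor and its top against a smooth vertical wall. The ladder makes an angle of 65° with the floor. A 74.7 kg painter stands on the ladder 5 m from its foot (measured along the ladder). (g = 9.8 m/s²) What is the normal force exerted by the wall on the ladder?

Torques about the foot: N_wall · 7.3 sin 65° = 51×9.8×3.65 cos 65° + 74.7×9.8×5 cos 65° → N_wall = 350.34 N.

N_wall ≈ 350 N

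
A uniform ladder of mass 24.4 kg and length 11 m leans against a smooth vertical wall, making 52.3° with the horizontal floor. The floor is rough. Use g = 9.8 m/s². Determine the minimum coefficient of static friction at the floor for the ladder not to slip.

μ_min ≈ 0.386

ΣF_y = 0: N_floor = 24.4×9.8 = 239.12 N.
Torques about the foot: N_wall · 11 sin 52.3° = 24.4×9.8×5.5 cos 52.3° → N_wall = 92.406 N.
ΣF_x = 0: f_floor = N_wall = 92.406 N.
μ_min = f_floor / N_floor = 92.406 / 239.12 = 0.3864.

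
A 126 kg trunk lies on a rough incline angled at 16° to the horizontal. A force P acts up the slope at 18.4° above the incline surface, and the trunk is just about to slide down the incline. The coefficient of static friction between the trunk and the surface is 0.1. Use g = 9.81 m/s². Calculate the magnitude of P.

P ≈ 242 N

On the verge of sliding down the incline, friction equals μN and acts up the slope.
Perpendicular: N + P sin 18.4° = W cos 16° = 1188 N.
Along incline: P cos 18.4° + μN = W sin 16° with W sin 16° = 340.7 N.
Solving the pair for P and N: P = 241.9 N, N = 1112 N (and f = μN = 111.2 N).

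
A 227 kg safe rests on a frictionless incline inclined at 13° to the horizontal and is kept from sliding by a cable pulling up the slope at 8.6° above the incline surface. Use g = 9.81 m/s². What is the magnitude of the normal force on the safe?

N ≈ 2090 N

Take axes along and perpendicular to the incline. Weight components: W sin 13° = 500.9 N down-slope, W cos 13° = 2170 N into the surface.
Along incline: T cos 8.6° = W sin 13° → T = 506.6 N.
Perpendicular: N = W cos 13° − T sin 8.6° = 2094 N.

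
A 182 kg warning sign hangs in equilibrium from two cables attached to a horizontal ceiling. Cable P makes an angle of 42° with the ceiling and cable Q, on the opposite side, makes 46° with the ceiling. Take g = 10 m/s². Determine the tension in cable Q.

Weight W = 182 × 10 = 1820 N acts straight down.
Horizontal: T_P cos 42° = T_Q cos 46°  →  T_P = 0.9348 T_Q.
Vertical: T_P sin 42° + T_Q sin 46° = 1820.
Substituting the horizontal relation into the vertical equation gives 1.345 T_Q = 1820, so T_Q = 1353 N.

T_Q ≈ 1350 N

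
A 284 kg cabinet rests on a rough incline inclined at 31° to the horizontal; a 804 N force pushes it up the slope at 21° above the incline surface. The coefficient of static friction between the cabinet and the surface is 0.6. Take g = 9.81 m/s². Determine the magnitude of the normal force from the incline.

N ≈ 2100 N

Axes along / perpendicular to the incline. W sin 31° = 1435 N down-slope; W cos 31° = 2388 N into the surface.
Perpendicular: N = W cos 31° − P sin 21° = 2388 − 288.1 = 2100 N.
Along incline: P cos 21° + f = W sin 31° (friction acts up-slope) → f = 1435 − 750.6 = 684.3 N.
|f| = 684.3 N ≤ μN = 1260 N, so the cabinet is indeed static.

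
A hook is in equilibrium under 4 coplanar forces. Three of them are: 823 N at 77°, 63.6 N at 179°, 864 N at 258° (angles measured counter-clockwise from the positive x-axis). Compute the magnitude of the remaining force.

Sum the known components: ΣF_x = -58.09 N, ΣF_y = -42.1 N.
For equilibrium the remaining force must supply (−ΣF_x, −ΣF_y) = (58.09, 42.1) N.
Magnitude = √((58.09)² + (42.1)²) = 71.74 N; direction = atan2(42.1, 58.09) = 35.9°.

F ≈ 71.7 N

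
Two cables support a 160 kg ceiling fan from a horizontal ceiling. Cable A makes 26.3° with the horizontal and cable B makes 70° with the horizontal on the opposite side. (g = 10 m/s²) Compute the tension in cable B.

T_B ≈ 1440 N

Weight W = 160 × 10 = 1600 N acts straight down.
Horizontal: T_A cos 26.3° = T_B cos 70°  →  T_A = 0.3815 T_B.
Vertical: T_A sin 26.3° + T_B sin 70° = 1600.
Substituting the horizontal relation into the vertical equation gives 1.109 T_B = 1600, so T_B = 1443 N.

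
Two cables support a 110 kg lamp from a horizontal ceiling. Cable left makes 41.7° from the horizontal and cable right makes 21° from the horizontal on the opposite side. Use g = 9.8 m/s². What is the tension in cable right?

Weight W = 110 × 9.8 = 1078 N acts straight down.
Horizontal: T_left cos 41.7° = T_right cos 21°  →  T_left = 1.25 T_right.
Vertical: T_left sin 41.7° + T_right sin 21° = 1078.
Substituting the horizontal relation into the vertical equation gives 1.19 T_right = 1078, so T_right = 905.8 N.

T_right ≈ 906 N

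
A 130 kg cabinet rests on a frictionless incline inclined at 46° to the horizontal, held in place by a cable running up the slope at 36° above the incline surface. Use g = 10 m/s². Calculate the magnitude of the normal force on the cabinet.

N ≈ 224 N

Take axes along and perpendicular to the incline. Weight components: W sin 46° = 935.1 N down-slope, W cos 46° = 903.1 N into the surface.
Along incline: T cos 36° = W sin 46° → T = 1156 N.
Perpendicular: N = W cos 46° − T sin 36° = 223.6 N.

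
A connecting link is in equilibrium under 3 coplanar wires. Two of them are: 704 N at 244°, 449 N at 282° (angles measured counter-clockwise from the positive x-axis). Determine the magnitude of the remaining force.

Sum the known components: ΣF_x = -215.3 N, ΣF_y = -1072 N.
For equilibrium the remaining force must supply (−ΣF_x, −ΣF_y) = (215.3, 1072) N.
Magnitude = √((215.3)² + (1072)²) = 1093 N; direction = atan2(1072, 215.3) = 78.6°.

F ≈ 1090 N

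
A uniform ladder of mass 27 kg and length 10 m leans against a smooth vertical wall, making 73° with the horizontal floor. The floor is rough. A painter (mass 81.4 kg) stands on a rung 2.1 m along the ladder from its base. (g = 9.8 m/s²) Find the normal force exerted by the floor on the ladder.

N_floor ≈ 1060 N

ΣF_y = 0: N_floor = 27×9.8 + 81.4×9.8 = 1062.3 N.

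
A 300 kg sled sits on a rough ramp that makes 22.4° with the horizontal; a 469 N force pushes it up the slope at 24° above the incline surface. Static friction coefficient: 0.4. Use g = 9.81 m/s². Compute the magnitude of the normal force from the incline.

N ≈ 2530 N

Axes along / perpendicular to the incline. W sin 22.4° = 1121 N down-slope; W cos 22.4° = 2721 N into the surface.
Perpendicular: N = W cos 22.4° − P sin 24° = 2721 − 190.8 = 2530 N.
Along incline: P cos 24° + f = W sin 22.4° (friction acts up-slope) → f = 1121 − 428.5 = 693 N.
|f| = 693 N ≤ μN = 1012 N, so the sled is indeed static.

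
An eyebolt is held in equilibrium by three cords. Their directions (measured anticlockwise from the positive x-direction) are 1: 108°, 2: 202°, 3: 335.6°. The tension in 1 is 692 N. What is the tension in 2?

T_2 ≈ 706 N

Resolve: ΣF_x = 692 cos 108° + T_2 cos 202° + T_3 cos 335.6° = 0.
        ΣF_y = 692 sin 108° + T_2 sin 202° + T_3 sin 335.6° = 0.
The known terms sum to (-213.8, 658.1) N, so -0.9272 T_2 + 0.9107 T_3 = 213.8 and -0.3746 T_2 − 0.4131 T_3 = -658.1.
Solving simultaneously: T_2 = 705.6 N, T_3 = 953.2 N.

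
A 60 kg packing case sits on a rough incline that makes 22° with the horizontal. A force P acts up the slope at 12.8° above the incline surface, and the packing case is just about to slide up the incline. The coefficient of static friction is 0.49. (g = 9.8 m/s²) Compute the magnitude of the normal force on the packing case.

N ≈ 446 N

On the verge of sliding up the incline, friction equals μN and acts down the slope.
Perpendicular: N + P sin 12.8° = W cos 22° = 545.2 N.
Along incline: P cos 12.8° = W sin 22° + μN  with W sin 22° = 220.3 N.
Solving the pair for P and N: P = 449.8 N, N = 445.5 N (and f = μN = 218.3 N).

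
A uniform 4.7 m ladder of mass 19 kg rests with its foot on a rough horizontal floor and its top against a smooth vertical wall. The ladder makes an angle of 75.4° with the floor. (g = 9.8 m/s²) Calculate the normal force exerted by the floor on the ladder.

ΣF_y = 0: N_floor = 19×9.8 = 186.2 N.

N_floor ≈ 186 N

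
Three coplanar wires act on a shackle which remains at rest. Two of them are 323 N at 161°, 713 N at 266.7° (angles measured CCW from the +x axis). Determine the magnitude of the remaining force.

Sum the known components: ΣF_x = -346.4 N, ΣF_y = -606.7 N.
For equilibrium the remaining force must supply (−ΣF_x, −ΣF_y) = (346.4, 606.7) N.
Magnitude = √((346.4)² + (606.7)²) = 698.6 N; direction = atan2(606.7, 346.4) = 60.3°.

F ≈ 699 N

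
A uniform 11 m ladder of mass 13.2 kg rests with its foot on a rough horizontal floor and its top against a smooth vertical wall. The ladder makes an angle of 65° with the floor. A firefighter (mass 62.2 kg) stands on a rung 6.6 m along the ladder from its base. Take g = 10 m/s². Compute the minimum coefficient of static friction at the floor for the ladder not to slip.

ΣF_y = 0: N_floor = 13.2×10 + 62.2×10 = 754 N.
Torques about the foot: N_wall · 11 sin 65° = 13.2×10×5.5 cos 65° + 62.2×10×6.6 cos 65° → N_wall = 204.8 N.
ΣF_x = 0: f_floor = N_wall = 204.8 N.
μ_min = f_floor / N_floor = 204.8 / 754 = 0.2716.

μ_min ≈ 0.272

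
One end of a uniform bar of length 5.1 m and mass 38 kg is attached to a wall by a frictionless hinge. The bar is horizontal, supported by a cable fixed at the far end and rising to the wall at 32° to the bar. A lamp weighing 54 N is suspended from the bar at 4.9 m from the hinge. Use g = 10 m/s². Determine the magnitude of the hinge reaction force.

|H| ≈ 432 N

Take torques about the hinge: T sin 32° · 5.1 = 38×10×2.55 + 54×4.9 = 1233.6 N·m.
So T = 1233.6 / (0.5299 × 5.1) = 456.45 N.
ΣF_x = 0: H_x = T cos 32° = 387.09 N.
ΣF_y = 0: H_y = (38×10 + 54) − T sin 32° = 434 − 241.88 = 192.12 N.
|H| = √(H_x² + H_y²) = √((387.09)² + (192.12)²) = 432.15 N.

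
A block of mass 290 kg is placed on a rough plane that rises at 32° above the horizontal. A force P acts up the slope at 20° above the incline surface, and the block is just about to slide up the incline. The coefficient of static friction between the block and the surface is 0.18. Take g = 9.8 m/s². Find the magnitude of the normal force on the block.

On the verge of sliding up the incline, friction equals μN and acts down the slope.
Perpendicular: N + P sin 20° = W cos 32° = 2410 N.
Along incline: P cos 20° = W sin 32° + μN  with W sin 32° = 1506 N.
Solving the pair for P and N: P = 1937 N, N = 1748 N (and f = μN = 314.6 N).

N ≈ 1750 N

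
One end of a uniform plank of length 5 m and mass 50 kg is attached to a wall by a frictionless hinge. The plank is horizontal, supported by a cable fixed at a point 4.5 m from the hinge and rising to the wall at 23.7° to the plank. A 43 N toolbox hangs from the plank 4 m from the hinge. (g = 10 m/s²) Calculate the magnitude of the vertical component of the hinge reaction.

Take torques about the hinge: T sin 23.7° · 4.5 = 50×10×2.5 + 43×4 = 1422 N·m.
So T = 1422 / (0.4019 × 4.5) = 786.17 N.
ΣF_y = 0: H_y = (50×10 + 43) − T sin 23.7° = 543 − 316 = 227 N.

|H_y| ≈ 227 N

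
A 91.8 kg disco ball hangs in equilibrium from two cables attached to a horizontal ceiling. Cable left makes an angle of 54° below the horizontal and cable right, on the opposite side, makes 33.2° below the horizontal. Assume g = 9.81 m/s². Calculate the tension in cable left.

Weight W = 91.8 × 9.81 = 900.6 N acts straight down.
Horizontal: T_left cos 54° = T_right cos 33.2°  →  T_right = 0.7025 T_left.
Vertical: T_left sin 54° + T_right sin 33.2° = 900.6.
Substituting the horizontal relation into the vertical equation gives 1.194 T_left = 900.6, so T_left = 754.5 N.

T_left ≈ 754 N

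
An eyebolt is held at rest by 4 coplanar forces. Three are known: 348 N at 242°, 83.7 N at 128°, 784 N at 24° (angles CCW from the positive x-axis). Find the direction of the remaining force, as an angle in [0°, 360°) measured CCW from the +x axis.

θ ≈ 189°

Sum the known components: ΣF_x = 501.3 N, ΣF_y = 77.57 N.
For equilibrium the remaining force must supply (−ΣF_x, −ΣF_y) = (-501.3, -77.57) N.
Magnitude = √((-501.3)² + (-77.57)²) = 507.3 N; direction = atan2(-77.57, -501.3) = 188.8°.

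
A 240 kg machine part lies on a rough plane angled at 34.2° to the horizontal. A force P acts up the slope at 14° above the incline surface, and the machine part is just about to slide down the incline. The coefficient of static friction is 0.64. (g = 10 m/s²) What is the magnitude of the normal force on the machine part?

N ≈ 1960 N

On the verge of sliding down the incline, friction equals μN and acts up the slope.
Perpendicular: N + P sin 14° = W cos 34.2° = 1985 N.
Along incline: P cos 14° + μN = W sin 34.2° with W sin 34.2° = 1349 N.
Solving the pair for P and N: P = 96.39 N, N = 1962 N (and f = μN = 1255 N).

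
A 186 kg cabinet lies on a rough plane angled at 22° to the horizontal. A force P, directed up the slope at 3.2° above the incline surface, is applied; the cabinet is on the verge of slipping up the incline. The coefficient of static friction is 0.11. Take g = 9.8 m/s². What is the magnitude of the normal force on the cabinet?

On the verge of sliding up the incline, friction equals μN and acts down the slope.
Perpendicular: N + P sin 3.2° = W cos 22° = 1690 N.
Along incline: P cos 3.2° = W sin 22° + μN  with W sin 22° = 682.8 N.
Solving the pair for P and N: P = 864.8 N, N = 1642 N (and f = μN = 180.6 N).

N ≈ 1640 N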